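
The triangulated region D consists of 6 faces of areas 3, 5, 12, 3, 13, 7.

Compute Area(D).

3 + 5 + 12 + 3 + 13 + 7 = 43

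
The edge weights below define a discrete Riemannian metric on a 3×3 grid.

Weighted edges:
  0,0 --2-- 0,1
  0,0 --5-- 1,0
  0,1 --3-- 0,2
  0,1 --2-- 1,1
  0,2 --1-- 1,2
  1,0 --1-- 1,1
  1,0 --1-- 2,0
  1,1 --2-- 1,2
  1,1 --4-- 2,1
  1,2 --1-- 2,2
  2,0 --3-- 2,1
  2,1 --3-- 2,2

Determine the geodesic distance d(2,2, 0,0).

Shortest path: 2,2 → 1,2 → 0,2 → 0,1 → 0,0, total weight = 7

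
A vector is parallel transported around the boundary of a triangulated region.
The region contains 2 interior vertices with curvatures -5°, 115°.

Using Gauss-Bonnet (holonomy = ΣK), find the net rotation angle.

Holonomy = total enclosed curvature = (-5°) + 115° = 110°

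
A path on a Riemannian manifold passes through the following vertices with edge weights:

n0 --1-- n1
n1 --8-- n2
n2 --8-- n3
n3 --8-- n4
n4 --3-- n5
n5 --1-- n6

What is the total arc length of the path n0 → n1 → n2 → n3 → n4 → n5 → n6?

Arc length = 1 + 8 + 8 + 8 + 3 + 1 = 29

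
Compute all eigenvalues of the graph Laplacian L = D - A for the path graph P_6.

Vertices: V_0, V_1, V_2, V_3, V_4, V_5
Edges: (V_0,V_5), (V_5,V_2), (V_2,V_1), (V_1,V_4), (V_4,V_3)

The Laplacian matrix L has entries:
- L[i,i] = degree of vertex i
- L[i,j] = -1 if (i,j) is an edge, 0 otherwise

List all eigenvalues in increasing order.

The path graph P_n has Laplacian eigenvalues λ_k = 2 − 2cos(kπ/n), k = 0, 1, …, n−1. Here n = 6:
k=0: 2 − 2cos(0) = 0.0; k=1: 2 − 2cos(π/6) = 0.2679; k=2: 2 − 2cos(π/3) = 1.0; k=3: 2 − 2cos(π/2) = 2.0; k=4: 2 − 2cos(2π/3) = 3.0; k=5: 2 − 2cos(5π/6) = 3.7321.
Laplacian eigenvalues (increasing order): [0.0, 0.2679, 1.0, 2.0, 3.0, 3.7321]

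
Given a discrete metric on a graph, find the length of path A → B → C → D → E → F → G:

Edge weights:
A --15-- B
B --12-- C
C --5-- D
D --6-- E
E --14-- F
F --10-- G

Arc length = 15 + 12 + 5 + 6 + 14 + 10 = 62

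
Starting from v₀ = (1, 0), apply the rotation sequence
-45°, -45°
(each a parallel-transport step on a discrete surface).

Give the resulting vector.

Total rotation: (-45°) + (-45°) = -90°. Final vector: (0, -1)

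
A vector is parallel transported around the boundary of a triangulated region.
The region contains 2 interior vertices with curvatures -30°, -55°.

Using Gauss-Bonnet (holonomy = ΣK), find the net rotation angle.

Holonomy = total enclosed curvature = (-30°) + (-55°) = -85°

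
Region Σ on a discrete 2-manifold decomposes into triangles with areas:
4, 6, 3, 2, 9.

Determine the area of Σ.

4 + 6 + 3 + 2 + 9 = 24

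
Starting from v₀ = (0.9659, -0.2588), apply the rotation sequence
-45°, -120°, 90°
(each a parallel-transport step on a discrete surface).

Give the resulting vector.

Total rotation: (-45°) + (-120°) + 90° = -75°. Final vector: (0, -1)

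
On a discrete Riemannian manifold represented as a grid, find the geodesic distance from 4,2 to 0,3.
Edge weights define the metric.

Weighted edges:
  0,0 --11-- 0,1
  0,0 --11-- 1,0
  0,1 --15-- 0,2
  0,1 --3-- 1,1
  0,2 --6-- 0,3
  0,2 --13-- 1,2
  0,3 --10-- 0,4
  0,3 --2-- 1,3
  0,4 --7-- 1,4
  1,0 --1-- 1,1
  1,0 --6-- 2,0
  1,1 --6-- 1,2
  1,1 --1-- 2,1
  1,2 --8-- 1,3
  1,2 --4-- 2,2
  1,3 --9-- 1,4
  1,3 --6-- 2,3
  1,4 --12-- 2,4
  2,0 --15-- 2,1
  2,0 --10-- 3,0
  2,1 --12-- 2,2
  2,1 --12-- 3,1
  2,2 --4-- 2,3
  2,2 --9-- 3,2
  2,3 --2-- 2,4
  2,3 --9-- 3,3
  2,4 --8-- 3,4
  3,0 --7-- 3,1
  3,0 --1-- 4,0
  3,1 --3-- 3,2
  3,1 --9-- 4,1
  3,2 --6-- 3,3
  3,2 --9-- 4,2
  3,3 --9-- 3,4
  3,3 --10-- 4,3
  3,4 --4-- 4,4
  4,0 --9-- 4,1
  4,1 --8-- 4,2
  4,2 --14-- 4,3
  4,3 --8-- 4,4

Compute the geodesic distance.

Shortest path: 4,2 → 3,2 → 2,2 → 2,3 → 1,3 → 0,3, total weight = 30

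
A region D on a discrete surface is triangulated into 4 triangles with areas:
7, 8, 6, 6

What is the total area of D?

7 + 8 + 6 + 6 = 27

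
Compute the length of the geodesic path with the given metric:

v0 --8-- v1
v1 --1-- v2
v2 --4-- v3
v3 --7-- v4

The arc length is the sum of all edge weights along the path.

Arc length = 8 + 1 + 4 + 7 = 20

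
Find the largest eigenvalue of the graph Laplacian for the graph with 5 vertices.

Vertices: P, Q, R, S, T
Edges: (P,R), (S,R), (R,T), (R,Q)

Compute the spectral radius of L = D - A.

Degrees: deg(P) = 1, deg(Q) = 1, deg(R) = 4, deg(S) = 1, deg(T) = 1.
L = D − A with rows/columns ordered (P, Q, R, S, T):
  [ 1,  0, -1,  0,  0]
  [ 0,  1, -1,  0,  0]
  [-1, -1,  4, -1, -1]
  [ 0,  0, -1,  1,  0]
  [ 0,  0, -1,  0,  1]
Characteristic polynomial: det(λI − L) = λ(λ − 1)³(λ − 5).
Roots: λ = 0; (λ − 1) = 0 ⇒ λ = 1 (multiplicity 3); (λ − 5) = 0 ⇒ λ = 5.
(Check: the roots sum (with multiplicity) to 8, matching trace L = Σdeg = 2·4 = 8.)
Laplacian eigenvalues: [0.0, 1.0, 1.0, 1.0, 5.0]. Largest eigenvalue (spectral radius) = 5.0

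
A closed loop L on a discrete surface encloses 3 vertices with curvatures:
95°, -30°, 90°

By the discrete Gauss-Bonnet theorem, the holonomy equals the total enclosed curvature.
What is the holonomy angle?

Holonomy = total enclosed curvature = 95° + (-30°) + 90° = 155°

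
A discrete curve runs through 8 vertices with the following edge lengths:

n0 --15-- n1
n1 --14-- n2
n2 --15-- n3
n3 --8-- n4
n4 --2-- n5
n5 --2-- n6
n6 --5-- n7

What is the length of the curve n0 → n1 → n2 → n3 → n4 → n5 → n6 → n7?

Arc length = 15 + 14 + 15 + 8 + 2 + 2 + 5 = 61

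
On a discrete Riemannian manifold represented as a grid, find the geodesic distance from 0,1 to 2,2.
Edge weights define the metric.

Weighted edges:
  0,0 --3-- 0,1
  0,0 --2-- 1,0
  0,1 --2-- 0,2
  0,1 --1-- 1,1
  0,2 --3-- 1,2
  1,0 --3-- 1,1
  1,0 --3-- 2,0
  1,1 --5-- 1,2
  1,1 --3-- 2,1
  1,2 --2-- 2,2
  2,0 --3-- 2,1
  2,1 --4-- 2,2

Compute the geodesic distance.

Shortest path: 0,1 → 0,2 → 1,2 → 2,2, total weight = 7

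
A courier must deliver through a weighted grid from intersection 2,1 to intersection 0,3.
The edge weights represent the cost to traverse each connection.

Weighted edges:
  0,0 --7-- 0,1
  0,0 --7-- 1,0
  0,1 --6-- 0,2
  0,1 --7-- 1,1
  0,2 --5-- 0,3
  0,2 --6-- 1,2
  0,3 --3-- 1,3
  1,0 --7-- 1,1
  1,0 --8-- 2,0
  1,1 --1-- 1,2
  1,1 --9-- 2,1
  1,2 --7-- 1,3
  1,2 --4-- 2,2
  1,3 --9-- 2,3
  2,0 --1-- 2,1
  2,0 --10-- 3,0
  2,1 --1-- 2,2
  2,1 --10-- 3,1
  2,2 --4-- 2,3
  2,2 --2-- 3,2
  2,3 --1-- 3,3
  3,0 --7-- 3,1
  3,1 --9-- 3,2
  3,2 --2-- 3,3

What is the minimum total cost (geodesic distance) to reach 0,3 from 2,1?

Shortest path: 2,1 → 2,2 → 1,2 → 1,3 → 0,3, total weight = 15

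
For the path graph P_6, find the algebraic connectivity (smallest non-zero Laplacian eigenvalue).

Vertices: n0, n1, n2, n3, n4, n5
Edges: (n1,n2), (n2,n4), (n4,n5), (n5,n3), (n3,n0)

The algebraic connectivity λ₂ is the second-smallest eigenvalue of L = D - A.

The path graph P_n has Laplacian eigenvalues λ_k = 2 − 2cos(kπ/n), k = 0, 1, …, n−1. Here n = 6:
k=0: 2 − 2cos(0) = 0.0; k=1: 2 − 2cos(π/6) = 0.2679; k=2: 2 − 2cos(π/3) = 1.0; k=3: 2 − 2cos(π/2) = 2.0; k=4: 2 − 2cos(2π/3) = 3.0; k=5: 2 − 2cos(5π/6) = 3.7321.
Laplacian eigenvalues: [0.0, 0.2679, 1.0, 2.0, 3.0, 3.7321]. Algebraic connectivity (smallest non-zero eigenvalue) = 0.2679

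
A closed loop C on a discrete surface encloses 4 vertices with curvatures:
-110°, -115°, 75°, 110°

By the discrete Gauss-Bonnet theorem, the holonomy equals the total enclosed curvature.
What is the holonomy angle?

Holonomy = total enclosed curvature = (-110°) + (-115°) + 75° + 110° = -40°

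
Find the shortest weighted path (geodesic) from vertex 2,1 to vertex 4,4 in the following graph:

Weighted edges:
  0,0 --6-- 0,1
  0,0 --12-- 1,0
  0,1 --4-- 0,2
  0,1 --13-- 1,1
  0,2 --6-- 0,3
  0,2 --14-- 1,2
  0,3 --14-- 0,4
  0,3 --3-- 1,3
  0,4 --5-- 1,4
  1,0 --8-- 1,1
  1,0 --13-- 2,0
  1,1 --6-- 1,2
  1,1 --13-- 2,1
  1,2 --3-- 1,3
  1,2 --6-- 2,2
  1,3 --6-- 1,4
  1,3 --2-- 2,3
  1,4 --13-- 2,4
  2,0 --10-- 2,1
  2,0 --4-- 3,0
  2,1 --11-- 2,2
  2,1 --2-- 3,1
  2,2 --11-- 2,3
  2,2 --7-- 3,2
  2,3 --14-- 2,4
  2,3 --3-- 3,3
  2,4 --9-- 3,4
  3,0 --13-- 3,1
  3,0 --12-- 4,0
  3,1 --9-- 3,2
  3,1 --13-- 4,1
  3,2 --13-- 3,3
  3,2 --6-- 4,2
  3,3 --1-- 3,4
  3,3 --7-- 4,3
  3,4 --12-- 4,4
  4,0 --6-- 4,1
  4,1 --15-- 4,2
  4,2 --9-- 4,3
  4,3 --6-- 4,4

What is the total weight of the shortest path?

Shortest path: 2,1 → 3,1 → 3,2 → 4,2 → 4,3 → 4,4, total weight = 32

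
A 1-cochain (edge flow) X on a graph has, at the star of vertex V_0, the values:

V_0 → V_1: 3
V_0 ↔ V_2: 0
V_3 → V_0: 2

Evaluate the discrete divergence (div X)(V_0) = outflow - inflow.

Divergence = sum of outgoing flows = 3 + 0 + (-2) = 1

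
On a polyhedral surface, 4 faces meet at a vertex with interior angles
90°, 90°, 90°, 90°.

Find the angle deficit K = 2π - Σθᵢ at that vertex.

Sum of angles = 360°. K = 360° - 360° = 0° = 0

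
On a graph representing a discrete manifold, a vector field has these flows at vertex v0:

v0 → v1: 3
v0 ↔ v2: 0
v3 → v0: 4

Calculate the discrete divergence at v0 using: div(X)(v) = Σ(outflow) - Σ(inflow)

Divergence = sum of outgoing flows = 3 + 0 + (-4) = -1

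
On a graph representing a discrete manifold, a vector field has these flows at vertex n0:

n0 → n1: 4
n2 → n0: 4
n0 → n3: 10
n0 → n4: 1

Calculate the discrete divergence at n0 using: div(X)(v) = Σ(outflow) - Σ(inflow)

Divergence = sum of outgoing flows = 4 + (-4) + 10 + 1 = 11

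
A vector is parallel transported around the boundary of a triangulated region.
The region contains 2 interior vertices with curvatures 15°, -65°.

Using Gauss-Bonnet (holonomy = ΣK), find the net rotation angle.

Holonomy = total enclosed curvature = 15° + (-65°) = -50°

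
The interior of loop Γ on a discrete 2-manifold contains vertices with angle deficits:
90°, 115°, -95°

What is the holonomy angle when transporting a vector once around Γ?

Holonomy = total enclosed curvature = 90° + 115° + (-95°) = 110°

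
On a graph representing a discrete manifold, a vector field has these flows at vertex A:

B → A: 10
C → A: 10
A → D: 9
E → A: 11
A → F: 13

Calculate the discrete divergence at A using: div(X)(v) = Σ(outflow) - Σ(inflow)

Divergence = sum of outgoing flows = (-10) + (-10) + 9 + (-11) + 13 = -9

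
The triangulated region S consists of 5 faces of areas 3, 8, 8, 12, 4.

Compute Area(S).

3 + 8 + 8 + 12 + 4 = 35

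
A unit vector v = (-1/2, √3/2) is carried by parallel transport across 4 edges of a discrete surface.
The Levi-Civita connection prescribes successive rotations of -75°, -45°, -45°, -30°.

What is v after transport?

Total rotation: (-75°) + (-45°) + (-45°) + (-30°) = -195° ≡ 165° (mod 360°). Final vector: (0.2588, -0.9659)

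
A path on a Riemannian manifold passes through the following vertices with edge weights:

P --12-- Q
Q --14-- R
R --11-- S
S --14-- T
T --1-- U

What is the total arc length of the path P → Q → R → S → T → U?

Arc length = 12 + 14 + 11 + 14 + 1 = 52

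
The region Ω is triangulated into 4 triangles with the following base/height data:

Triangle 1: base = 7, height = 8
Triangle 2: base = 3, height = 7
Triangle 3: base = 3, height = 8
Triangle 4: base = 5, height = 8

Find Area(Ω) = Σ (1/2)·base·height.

(1/2)×7×8 + (1/2)×3×7 + (1/2)×3×8 + (1/2)×5×8 = 70.5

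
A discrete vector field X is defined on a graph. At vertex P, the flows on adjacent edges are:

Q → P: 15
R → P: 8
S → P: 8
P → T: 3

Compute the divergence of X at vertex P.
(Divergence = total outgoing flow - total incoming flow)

Divergence = sum of outgoing flows = (-15) + (-8) + (-8) + 3 = -28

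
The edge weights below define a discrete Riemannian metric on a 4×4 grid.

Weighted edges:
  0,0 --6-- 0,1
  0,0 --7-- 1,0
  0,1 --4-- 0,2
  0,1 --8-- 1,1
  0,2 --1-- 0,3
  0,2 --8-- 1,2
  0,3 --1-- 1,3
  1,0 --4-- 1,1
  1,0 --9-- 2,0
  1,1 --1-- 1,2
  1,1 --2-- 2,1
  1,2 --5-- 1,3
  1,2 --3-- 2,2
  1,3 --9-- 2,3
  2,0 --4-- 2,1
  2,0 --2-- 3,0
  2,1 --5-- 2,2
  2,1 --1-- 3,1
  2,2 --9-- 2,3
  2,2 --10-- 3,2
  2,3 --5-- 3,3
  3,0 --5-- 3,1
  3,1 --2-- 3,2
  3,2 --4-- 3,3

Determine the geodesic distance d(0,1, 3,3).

Shortest path: 0,1 → 1,1 → 2,1 → 3,1 → 3,2 → 3,3, total weight = 17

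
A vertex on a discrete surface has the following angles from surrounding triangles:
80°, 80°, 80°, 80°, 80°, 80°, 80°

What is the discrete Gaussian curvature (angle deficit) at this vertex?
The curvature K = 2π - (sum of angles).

Sum of angles = 560°. K = 360° - 560° = -200° = -10π/9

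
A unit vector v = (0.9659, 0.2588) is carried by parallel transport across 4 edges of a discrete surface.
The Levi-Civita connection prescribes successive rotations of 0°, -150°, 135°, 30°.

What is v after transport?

Total rotation: 0° + (-150°) + 135° + 30° = 15°. Final vector: (0.8660, 0.5000)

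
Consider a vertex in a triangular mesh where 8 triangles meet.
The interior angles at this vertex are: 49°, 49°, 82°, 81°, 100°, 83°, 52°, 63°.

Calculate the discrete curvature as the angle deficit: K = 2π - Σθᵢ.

Sum of angles = 559°. K = 360° - 559° = -199° = -199π/180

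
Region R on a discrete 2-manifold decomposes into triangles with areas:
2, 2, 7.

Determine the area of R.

2 + 2 + 7 = 11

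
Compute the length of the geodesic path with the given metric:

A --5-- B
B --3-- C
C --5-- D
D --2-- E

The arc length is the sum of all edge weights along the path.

Arc length = 5 + 3 + 5 + 2 = 15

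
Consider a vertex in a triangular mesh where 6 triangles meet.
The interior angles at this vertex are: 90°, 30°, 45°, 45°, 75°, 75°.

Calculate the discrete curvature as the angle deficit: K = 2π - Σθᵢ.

Sum of angles = 360°. K = 360° - 360° = 0° = 0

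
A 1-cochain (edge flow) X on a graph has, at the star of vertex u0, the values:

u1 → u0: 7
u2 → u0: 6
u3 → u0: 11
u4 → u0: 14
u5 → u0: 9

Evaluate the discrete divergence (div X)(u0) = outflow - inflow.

Divergence = sum of outgoing flows = (-7) + (-6) + (-11) + (-14) + (-9) = -47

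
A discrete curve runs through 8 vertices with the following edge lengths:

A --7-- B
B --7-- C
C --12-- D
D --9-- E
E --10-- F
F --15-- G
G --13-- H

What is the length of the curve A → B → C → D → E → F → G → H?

Arc length = 7 + 7 + 12 + 9 + 10 + 15 + 13 = 73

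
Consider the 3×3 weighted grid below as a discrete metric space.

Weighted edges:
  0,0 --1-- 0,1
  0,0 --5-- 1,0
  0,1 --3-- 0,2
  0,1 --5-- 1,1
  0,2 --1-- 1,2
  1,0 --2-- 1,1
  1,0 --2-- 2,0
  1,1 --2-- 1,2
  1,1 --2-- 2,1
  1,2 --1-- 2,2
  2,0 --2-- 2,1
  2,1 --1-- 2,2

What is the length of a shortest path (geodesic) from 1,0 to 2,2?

Shortest path: 1,0 → 1,1 → 1,2 → 2,2, total weight = 5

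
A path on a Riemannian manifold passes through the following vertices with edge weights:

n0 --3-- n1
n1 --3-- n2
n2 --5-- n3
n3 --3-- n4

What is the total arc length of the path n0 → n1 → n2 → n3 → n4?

Arc length = 3 + 3 + 5 + 3 = 14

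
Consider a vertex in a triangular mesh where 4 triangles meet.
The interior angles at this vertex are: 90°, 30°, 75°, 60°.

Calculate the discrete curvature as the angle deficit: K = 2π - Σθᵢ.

Sum of angles = 255°. K = 360° - 255° = 105°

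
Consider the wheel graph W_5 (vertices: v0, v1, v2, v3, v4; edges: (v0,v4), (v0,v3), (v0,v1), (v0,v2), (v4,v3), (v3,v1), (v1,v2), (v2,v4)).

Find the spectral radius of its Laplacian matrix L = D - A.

The wheel W_5 is the join K_1 ∨ C_4 (a hub joined to every vertex of a cycle of length 4). For a join G ∨ H (G on p vertices, H on q vertices) the Laplacian spectrum is 0, p+q, the eigenvalues of L(G) other than one 0 each shifted by +q, and the eigenvalues of L(H) other than one 0 each shifted by +p. With G = K_1 (p = 1, nothing left after dropping its 0) and H = C_4 (q = 4, eigenvalues 2 − 2cos(2πk/4), k = 0, …, 3; drop k = 0), the spectrum of W_5 is 0, 5, and 1 + (2 − 2cos(2πk/4)) = 3 − 2cos(2πk/4) for k = 1, …, 3:
k=1: 3 − 2cos(π/2) = 3.0; k=2: 3 − 2cos(π) = 5.0; k=3: 3 − 2cos(3π/2) = 3.0.
Laplacian eigenvalues: [0.0, 3.0, 3.0, 5.0, 5.0]. Largest eigenvalue (spectral radius) = 5.0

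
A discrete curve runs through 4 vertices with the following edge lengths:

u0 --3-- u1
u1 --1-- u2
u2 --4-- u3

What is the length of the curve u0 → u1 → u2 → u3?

Arc length = 3 + 1 + 4 = 8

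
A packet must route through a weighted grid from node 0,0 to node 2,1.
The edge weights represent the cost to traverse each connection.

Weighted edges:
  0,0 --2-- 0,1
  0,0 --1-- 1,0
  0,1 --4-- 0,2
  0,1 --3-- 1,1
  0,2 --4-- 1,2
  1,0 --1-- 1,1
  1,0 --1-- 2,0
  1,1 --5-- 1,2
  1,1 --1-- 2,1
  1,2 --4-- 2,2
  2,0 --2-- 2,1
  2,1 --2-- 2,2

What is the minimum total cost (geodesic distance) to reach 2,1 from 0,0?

Shortest path: 0,0 → 1,0 → 1,1 → 2,1, total weight = 3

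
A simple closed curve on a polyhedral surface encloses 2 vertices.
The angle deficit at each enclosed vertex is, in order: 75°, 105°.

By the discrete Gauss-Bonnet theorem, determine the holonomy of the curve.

Holonomy = total enclosed curvature = 75° + 105° = 180°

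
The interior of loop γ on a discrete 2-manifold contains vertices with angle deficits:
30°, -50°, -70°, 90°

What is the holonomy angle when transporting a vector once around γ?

Holonomy = total enclosed curvature = 30° + (-50°) + (-70°) + 90° = 0°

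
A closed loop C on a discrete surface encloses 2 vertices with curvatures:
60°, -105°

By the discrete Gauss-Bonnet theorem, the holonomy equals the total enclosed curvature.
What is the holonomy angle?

Holonomy = total enclosed curvature = 60° + (-105°) = -45°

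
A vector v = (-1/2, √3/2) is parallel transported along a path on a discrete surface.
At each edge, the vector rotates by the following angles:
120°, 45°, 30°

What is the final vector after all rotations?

Total rotation: 120° + 45° + 30° = 195° ≡ -165° (mod 360°). Final vector: (0.7071, -0.7071)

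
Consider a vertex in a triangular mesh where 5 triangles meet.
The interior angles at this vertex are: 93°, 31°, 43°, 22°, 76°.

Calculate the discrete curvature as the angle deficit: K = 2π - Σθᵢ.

Sum of angles = 265°. K = 360° - 265° = 95° = 19π/36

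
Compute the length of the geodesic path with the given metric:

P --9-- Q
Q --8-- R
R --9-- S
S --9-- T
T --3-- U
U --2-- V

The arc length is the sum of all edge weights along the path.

Arc length = 9 + 8 + 9 + 9 + 3 + 2 = 40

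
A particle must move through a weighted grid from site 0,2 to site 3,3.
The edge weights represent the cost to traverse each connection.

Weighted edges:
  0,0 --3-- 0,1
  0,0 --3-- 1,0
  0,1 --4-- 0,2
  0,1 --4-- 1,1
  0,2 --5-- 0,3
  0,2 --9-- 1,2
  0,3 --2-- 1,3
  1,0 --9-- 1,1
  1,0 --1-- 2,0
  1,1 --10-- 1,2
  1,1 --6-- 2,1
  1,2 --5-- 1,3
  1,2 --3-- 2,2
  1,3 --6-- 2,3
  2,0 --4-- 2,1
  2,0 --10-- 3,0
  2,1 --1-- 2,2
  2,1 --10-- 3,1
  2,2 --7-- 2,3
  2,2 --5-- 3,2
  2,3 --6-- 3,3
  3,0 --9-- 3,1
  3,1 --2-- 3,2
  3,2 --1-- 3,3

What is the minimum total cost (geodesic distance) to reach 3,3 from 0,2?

Shortest path: 0,2 → 1,2 → 2,2 → 3,2 → 3,3, total weight = 18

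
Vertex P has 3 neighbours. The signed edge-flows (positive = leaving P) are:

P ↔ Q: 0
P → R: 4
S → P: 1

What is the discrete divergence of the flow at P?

Divergence = sum of outgoing flows = 0 + 4 + (-1) = 3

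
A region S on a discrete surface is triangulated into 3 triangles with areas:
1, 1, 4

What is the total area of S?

1 + 1 + 4 = 6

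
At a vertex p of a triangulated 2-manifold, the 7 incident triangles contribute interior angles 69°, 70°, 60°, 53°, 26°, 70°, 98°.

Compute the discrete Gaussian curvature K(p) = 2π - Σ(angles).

Sum of angles = 446°. K = 360° - 446° = -86° = -43π/90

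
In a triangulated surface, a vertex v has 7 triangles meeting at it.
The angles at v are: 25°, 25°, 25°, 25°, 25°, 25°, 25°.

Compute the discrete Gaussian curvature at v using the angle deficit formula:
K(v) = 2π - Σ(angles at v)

Sum of angles = 175°. K = 360° - 175° = 185° = 37π/36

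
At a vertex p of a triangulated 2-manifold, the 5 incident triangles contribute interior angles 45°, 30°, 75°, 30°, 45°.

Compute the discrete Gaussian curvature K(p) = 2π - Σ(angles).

Sum of angles = 225°. K = 360° - 225° = 135°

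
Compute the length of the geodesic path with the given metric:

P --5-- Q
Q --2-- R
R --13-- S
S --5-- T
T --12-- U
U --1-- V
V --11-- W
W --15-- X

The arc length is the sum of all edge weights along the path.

Arc length = 5 + 2 + 13 + 5 + 12 + 1 + 11 + 15 = 64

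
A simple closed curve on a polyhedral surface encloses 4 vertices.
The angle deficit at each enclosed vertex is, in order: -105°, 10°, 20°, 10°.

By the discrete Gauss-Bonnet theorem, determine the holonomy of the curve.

Holonomy = total enclosed curvature = (-105°) + 10° + 20° + 10° = -65°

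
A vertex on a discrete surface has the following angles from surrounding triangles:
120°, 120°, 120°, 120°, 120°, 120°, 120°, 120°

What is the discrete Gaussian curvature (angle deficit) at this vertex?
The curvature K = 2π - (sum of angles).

Sum of angles = 960°. K = 360° - 960° = -600°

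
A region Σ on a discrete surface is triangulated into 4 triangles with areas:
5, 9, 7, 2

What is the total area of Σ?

5 + 9 + 7 + 2 = 23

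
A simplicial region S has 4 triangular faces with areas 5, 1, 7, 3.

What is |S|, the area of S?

5 + 1 + 7 + 3 = 16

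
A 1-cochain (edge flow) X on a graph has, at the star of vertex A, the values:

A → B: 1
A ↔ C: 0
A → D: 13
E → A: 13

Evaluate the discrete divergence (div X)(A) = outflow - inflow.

Divergence = sum of outgoing flows = 1 + 0 + 13 + (-13) = 1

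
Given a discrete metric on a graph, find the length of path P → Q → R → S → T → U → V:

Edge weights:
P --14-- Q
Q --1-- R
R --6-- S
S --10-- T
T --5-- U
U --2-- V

Arc length = 14 + 1 + 6 + 10 + 5 + 2 = 38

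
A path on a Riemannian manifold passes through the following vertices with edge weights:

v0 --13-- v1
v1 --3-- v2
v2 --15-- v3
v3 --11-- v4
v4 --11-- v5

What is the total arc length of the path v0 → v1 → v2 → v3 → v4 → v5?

Arc length = 13 + 3 + 15 + 11 + 11 = 53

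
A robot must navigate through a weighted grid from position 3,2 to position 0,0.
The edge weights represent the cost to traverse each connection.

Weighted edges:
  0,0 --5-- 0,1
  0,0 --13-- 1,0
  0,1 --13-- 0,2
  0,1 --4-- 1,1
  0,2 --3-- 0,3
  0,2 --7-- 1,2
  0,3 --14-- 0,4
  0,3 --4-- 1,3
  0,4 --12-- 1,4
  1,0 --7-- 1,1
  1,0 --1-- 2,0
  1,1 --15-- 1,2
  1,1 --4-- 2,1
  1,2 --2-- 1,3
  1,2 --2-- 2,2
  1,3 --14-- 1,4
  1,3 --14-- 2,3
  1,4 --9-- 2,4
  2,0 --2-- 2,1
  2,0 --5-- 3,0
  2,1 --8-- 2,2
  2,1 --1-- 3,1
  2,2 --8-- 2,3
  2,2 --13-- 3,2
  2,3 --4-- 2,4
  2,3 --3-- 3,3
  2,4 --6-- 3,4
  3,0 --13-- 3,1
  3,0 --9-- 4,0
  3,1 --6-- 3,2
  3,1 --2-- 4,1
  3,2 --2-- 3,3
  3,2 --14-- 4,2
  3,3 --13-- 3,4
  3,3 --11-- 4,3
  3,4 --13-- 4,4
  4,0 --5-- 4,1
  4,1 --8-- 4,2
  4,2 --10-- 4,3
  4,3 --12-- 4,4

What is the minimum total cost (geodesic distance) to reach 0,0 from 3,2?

Shortest path: 3,2 → 3,1 → 2,1 → 1,1 → 0,1 → 0,0, total weight = 20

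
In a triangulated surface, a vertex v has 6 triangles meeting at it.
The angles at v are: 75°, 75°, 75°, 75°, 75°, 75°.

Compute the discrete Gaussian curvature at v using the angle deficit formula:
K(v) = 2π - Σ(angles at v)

Sum of angles = 450°. K = 360° - 450° = -90°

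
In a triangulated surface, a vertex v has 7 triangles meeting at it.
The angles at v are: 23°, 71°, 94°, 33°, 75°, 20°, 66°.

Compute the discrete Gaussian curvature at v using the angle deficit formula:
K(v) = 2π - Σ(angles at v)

Sum of angles = 382°. K = 360° - 382° = -22° = -11π/90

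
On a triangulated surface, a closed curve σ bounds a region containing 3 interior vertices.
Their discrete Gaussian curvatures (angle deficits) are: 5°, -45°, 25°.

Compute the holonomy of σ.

Holonomy = total enclosed curvature = 5° + (-45°) + 25° = -15°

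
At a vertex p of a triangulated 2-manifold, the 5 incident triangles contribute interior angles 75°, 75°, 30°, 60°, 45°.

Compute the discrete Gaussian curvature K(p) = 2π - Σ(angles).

Sum of angles = 285°. K = 360° - 285° = 75° = 5π/12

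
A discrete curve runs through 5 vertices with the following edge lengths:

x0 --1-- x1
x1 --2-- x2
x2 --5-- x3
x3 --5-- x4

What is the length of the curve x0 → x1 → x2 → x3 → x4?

Arc length = 1 + 2 + 5 + 5 = 13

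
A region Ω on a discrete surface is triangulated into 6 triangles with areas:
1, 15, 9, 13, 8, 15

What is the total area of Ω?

1 + 15 + 9 + 13 + 8 + 15 = 61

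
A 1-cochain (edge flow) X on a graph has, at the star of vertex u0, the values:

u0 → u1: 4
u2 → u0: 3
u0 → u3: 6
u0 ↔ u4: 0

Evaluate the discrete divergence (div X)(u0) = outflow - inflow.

Divergence = sum of outgoing flows = 4 + (-3) + 6 + 0 = 7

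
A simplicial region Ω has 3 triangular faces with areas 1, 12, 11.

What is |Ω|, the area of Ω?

1 + 12 + 11 = 24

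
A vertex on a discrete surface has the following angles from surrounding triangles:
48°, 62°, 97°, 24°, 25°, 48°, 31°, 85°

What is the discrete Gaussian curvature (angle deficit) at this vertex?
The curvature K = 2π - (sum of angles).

Sum of angles = 420°. K = 360° - 420° = -60° = -π/3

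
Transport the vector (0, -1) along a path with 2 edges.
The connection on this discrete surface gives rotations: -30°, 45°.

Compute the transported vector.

Total rotation: (-30°) + 45° = 15°. Final vector: (0.2588, -0.9659)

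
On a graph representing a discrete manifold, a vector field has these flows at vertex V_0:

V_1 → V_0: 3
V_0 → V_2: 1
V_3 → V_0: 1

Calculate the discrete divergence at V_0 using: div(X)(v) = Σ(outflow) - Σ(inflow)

Divergence = sum of outgoing flows = (-3) + 1 + (-1) = -3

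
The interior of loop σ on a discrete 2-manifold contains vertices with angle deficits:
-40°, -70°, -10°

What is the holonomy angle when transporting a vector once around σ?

Holonomy = total enclosed curvature = (-40°) + (-70°) + (-10°) = -120°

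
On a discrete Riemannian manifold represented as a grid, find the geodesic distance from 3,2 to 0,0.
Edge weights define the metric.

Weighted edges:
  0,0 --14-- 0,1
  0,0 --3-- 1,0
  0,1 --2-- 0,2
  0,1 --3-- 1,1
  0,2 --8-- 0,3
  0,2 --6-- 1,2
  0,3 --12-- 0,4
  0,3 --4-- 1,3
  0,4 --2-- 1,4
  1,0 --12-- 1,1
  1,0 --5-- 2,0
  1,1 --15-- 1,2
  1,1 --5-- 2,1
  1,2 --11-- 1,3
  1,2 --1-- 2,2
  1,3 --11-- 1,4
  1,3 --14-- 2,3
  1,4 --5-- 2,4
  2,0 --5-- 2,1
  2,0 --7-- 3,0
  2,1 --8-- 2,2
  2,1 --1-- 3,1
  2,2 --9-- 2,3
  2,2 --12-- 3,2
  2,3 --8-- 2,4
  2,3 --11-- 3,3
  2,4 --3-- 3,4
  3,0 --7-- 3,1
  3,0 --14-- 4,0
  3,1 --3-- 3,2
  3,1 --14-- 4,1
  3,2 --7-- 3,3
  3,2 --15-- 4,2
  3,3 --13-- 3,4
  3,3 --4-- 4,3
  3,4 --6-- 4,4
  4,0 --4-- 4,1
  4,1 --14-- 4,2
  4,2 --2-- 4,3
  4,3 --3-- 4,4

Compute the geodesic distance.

Shortest path: 3,2 → 3,1 → 2,1 → 2,0 → 1,0 → 0,0, total weight = 17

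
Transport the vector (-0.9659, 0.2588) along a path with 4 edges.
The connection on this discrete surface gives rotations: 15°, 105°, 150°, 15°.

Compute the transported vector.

Total rotation: 15° + 105° + 150° + 15° = 285° ≡ -75° (mod 360°). Final vector: (0, 1)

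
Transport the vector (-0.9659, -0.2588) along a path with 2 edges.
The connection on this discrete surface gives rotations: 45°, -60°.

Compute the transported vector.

Total rotation: 45° + (-60°) = -15°. Final vector: (-1, 0)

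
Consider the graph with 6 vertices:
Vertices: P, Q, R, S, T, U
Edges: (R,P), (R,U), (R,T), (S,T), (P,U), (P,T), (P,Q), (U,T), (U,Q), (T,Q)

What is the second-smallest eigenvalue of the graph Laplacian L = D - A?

Degrees: deg(P) = 4, deg(Q) = 3, deg(R) = 3, deg(S) = 1, deg(T) = 5, deg(U) = 4.
L = D − A with rows/columns ordered (P, Q, R, S, T, U):
  [ 4, -1, -1,  0, -1, -1]
  [-1,  3,  0,  0, -1, -1]
  [-1,  0,  3,  0, -1, -1]
  [ 0,  0,  0,  1, -1,  0]
  [-1, -1, -1, -1,  5, -1]
  [-1, -1, -1,  0, -1,  4]
Characteristic polynomial: det(λI − L) = λ(λ − 1)(λ − 3)(λ − 5)²(λ − 6).
Roots: λ = 0; (λ − 1) = 0 ⇒ λ = 1; (λ − 3) = 0 ⇒ λ = 3; (λ − 5) = 0 ⇒ λ = 5 (multiplicity 2); (λ − 6) = 0 ⇒ λ = 6.
(Check: the roots sum (with multiplicity) to 20, matching trace L = Σdeg = 2·10 = 20.)
Laplacian eigenvalues: [0.0, 1.0, 3.0, 5.0, 5.0, 6.0]. Algebraic connectivity (smallest non-zero eigenvalue) = 1.0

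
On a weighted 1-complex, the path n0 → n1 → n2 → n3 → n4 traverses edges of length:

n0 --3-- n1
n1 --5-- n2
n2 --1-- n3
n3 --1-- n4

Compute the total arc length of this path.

Arc length = 3 + 5 + 1 + 1 = 10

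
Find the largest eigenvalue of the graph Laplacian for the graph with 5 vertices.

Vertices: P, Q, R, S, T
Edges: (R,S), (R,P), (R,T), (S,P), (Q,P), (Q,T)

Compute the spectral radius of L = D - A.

Degrees: deg(P) = 3, deg(Q) = 2, deg(R) = 3, deg(S) = 2, deg(T) = 2.
L = D − A with rows/columns ordered (P, Q, R, S, T):
  [ 3, -1, -1, -1,  0]
  [-1,  2,  0,  0, -1]
  [-1,  0,  3, -1, -1]
  [-1,  0, -1,  2,  0]
  [ 0, -1, -1,  0,  2]
Characteristic polynomial: det(λI − L) = λ(λ² − 5λ + 5)(λ² − 7λ + 11).
Roots: λ = 0; (λ² − 5λ + 5) = 0 ⇒ λ = (5 ± √5)/2 ≈ 1.382, 3.618; (λ² − 7λ + 11) = 0 ⇒ λ = (7 ± √5)/2 ≈ 2.382, 4.618.
(Check: the roots sum (with multiplicity) to 12, matching trace L = Σdeg = 2·6 = 12.)
Laplacian eigenvalues: [0.0, 1.382, 2.382, 3.618, 4.618]. Largest eigenvalue (spectral radius) = 4.618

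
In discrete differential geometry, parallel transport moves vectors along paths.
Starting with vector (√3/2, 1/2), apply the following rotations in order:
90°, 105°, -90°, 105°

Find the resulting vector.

Total rotation: 90° + 105° + (-90°) + 105° = 210° ≡ -150° (mod 360°). Final vector: (-0.5000, -0.8660)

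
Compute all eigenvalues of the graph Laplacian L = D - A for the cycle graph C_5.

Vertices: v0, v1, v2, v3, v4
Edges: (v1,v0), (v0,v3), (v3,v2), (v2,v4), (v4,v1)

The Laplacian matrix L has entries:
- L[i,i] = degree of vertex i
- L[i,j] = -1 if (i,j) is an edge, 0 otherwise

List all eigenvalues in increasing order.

The cycle graph C_n has Laplacian eigenvalues λ_k = 2 − 2cos(2πk/n), k = 0, 1, …, n−1. Here n = 5:
k=0: 2 − 2cos(0) = 0.0; k=1: 2 − 2cos(2π/5) = 1.382; k=2: 2 − 2cos(4π/5) = 3.618; k=3: 2 − 2cos(6π/5) = 3.618; k=4: 2 − 2cos(8π/5) = 1.382.
Laplacian eigenvalues (increasing order): [0.0, 1.382, 1.382, 3.618, 3.618]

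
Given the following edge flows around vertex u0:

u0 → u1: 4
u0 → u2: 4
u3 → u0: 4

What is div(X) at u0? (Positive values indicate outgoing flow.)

Divergence = sum of outgoing flows = 4 + 4 + (-4) = 4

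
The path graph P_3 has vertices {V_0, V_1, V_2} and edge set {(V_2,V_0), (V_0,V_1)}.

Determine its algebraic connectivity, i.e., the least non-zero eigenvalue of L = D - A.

The path graph P_n has Laplacian eigenvalues λ_k = 2 − 2cos(kπ/n), k = 0, 1, …, n−1. Here n = 3:
k=0: 2 − 2cos(0) = 0.0; k=1: 2 − 2cos(π/3) = 1.0; k=2: 2 − 2cos(2π/3) = 3.0.
Laplacian eigenvalues: [0.0, 1.0, 3.0]. Algebraic connectivity (smallest non-zero eigenvalue) = 1.0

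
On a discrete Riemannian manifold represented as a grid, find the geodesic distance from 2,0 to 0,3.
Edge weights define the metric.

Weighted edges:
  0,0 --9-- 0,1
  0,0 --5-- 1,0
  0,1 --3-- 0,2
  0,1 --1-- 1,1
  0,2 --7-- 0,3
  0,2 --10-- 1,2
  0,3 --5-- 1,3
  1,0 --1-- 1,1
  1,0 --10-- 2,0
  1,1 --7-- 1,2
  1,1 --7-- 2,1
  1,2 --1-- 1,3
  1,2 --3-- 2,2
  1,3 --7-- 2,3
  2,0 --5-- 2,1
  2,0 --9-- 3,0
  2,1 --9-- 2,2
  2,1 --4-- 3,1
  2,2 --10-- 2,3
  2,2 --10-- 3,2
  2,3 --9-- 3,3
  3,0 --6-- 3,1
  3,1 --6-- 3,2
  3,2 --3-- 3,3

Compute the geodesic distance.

Shortest path: 2,0 → 1,0 → 1,1 → 0,1 → 0,2 → 0,3, total weight = 22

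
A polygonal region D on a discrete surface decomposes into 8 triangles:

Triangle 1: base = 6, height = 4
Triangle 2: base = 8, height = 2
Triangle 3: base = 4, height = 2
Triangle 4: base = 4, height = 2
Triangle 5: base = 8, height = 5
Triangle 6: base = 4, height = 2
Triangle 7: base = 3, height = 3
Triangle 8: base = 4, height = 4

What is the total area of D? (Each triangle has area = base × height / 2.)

(1/2)×6×4 + (1/2)×8×2 + (1/2)×4×2 + (1/2)×4×2 + (1/2)×8×5 + (1/2)×4×2 + (1/2)×3×3 + (1/2)×4×4 = 64.5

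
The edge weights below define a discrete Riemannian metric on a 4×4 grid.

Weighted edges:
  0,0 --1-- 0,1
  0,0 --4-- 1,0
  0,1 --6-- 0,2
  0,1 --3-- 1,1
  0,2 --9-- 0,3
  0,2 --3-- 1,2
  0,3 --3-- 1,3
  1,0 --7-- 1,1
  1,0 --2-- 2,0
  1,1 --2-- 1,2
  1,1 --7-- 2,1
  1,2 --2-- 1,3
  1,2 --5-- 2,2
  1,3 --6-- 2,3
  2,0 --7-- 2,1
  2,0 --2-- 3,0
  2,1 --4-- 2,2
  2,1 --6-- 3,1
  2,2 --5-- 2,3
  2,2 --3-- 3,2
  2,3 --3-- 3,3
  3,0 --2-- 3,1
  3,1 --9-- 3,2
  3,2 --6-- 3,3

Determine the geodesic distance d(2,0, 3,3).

Shortest path: 2,0 → 3,0 → 3,1 → 3,2 → 3,3, total weight = 19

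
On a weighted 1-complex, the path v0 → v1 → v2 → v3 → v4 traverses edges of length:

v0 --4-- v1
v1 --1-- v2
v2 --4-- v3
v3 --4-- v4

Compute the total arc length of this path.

Arc length = 4 + 1 + 4 + 4 = 13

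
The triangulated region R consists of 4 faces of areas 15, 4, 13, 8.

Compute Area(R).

15 + 4 + 13 + 8 = 40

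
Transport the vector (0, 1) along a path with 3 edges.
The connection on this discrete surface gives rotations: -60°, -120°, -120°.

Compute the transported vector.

Total rotation: (-60°) + (-120°) + (-120°) = -300° ≡ 60° (mod 360°). Final vector: (-0.8660, 0.5000)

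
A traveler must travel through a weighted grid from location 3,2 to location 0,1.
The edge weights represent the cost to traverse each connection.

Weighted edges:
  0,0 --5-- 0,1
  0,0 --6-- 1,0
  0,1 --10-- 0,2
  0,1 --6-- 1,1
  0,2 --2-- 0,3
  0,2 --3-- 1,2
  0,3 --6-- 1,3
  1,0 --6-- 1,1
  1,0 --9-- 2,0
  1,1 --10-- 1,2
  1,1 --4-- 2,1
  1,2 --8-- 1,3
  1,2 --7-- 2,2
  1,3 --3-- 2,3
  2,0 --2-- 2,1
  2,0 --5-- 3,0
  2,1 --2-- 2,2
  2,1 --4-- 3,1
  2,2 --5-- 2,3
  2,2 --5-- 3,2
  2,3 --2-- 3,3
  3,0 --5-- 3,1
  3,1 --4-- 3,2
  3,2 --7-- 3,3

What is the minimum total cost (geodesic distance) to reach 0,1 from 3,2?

Shortest path: 3,2 → 2,2 → 2,1 → 1,1 → 0,1, total weight = 17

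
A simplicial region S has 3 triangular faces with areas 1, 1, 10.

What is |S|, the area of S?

1 + 1 + 10 = 12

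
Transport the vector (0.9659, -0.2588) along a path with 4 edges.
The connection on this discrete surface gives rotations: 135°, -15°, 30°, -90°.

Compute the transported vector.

Total rotation: 135° + (-15°) + 30° + (-90°) = 60°. Final vector: (0.7071, 0.7071)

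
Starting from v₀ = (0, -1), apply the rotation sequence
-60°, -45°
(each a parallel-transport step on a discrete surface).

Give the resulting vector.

Total rotation: (-60°) + (-45°) = -105°. Final vector: (-0.9659, 0.2588)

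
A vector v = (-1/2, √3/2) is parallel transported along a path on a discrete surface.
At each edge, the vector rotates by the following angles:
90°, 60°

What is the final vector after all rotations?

Total rotation: 90° + 60° = 150°. Final vector: (0, -1)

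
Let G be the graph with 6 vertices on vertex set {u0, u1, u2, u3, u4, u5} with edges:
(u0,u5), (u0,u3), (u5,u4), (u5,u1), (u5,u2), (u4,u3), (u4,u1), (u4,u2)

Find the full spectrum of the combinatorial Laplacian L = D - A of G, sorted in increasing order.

Degrees: deg(u0) = 2, deg(u1) = 2, deg(u2) = 2, deg(u3) = 2, deg(u4) = 4, deg(u5) = 4.
L = D − A with rows/columns ordered (u0, u1, u2, u3, u4, u5):
  [ 2,  0,  0, -1,  0, -1]
  [ 0,  2,  0,  0, -1, -1]
  [ 0,  0,  2,  0, -1, -1]
  [-1,  0,  0,  2, -1,  0]
  [ 0, -1, -1, -1,  4, -1]
  [-1, -1, -1,  0, -1,  4]
Characteristic polynomial: det(λI − L) = λ(λ² − 6λ + 6)(λ − 2)(λ² − 8λ + 14).
Roots: λ = 0; (λ² − 6λ + 6) = 0 ⇒ λ = 3 ± √3 ≈ 1.2679, 4.7321; (λ − 2) = 0 ⇒ λ = 2; (λ² − 8λ + 14) = 0 ⇒ λ = 4 ± √2 ≈ 2.5858, 5.4142.
(Check: the roots sum (with multiplicity) to 16, matching trace L = Σdeg = 2·8 = 16.)
Laplacian eigenvalues (increasing order): [0.0, 1.2679, 2.0, 2.5858, 4.7321, 5.4142]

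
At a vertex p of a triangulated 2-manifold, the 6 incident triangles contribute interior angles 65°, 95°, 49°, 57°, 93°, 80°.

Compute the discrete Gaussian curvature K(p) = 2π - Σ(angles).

Sum of angles = 439°. K = 360° - 439° = -79° = -79π/180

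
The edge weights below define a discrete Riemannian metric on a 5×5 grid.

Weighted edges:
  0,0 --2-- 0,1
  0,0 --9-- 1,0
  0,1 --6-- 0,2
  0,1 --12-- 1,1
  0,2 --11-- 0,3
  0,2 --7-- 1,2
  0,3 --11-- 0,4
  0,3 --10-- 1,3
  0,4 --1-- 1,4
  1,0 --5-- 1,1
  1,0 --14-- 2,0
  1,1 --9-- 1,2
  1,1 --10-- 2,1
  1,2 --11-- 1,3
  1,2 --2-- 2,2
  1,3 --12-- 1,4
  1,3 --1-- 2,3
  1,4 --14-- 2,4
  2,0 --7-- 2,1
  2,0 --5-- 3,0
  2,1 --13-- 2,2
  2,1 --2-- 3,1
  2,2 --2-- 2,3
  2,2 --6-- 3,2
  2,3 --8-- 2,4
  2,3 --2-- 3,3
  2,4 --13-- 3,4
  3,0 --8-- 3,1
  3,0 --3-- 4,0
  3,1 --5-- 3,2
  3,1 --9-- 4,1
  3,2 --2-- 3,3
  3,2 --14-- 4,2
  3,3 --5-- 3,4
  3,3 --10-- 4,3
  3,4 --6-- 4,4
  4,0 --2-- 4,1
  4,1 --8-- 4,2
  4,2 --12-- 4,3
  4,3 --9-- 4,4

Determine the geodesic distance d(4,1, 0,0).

Shortest path: 4,1 → 4,0 → 3,0 → 2,0 → 1,0 → 0,0, total weight = 33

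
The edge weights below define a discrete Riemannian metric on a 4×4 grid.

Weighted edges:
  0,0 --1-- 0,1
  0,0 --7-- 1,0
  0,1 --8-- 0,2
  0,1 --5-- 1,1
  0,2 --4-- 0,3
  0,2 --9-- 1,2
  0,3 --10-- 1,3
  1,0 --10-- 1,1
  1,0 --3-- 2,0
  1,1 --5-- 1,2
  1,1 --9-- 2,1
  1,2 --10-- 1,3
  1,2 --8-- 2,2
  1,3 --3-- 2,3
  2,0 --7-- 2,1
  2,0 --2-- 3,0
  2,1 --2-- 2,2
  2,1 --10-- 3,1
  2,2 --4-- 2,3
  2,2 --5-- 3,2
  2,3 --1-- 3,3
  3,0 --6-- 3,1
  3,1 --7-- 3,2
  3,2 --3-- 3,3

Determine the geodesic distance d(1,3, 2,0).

Shortest path: 1,3 → 2,3 → 2,2 → 2,1 → 2,0, total weight = 16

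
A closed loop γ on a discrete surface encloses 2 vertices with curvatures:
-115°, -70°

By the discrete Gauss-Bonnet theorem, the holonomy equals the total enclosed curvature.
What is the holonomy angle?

Holonomy = total enclosed curvature = (-115°) + (-70°) = -185°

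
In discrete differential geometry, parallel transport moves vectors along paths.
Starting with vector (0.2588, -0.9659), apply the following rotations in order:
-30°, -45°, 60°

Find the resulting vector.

Total rotation: (-30°) + (-45°) + 60° = -15°. Final vector: (0, -1)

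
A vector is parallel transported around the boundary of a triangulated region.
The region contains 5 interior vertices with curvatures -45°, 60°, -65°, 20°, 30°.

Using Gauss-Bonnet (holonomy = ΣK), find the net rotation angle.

Holonomy = total enclosed curvature = (-45°) + 60° + (-65°) + 20° + 30° = 0°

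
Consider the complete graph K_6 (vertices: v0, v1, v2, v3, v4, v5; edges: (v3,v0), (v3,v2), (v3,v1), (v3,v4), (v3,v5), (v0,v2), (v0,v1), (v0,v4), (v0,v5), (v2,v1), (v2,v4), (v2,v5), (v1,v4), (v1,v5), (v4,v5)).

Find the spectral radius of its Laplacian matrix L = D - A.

For the complete graph K_n, L = nI − J (J = all-ones matrix). J has eigenvalues n (once, eigenvector 𝟙) and 0 (multiplicity n−1), so L has eigenvalues 0 (once) and n (multiplicity n−1). Here n = 6: eigenvalue 0 once and 6 with multiplicity 5.
Laplacian eigenvalues: [0.0, 6.0, 6.0, 6.0, 6.0, 6.0]. Largest eigenvalue (spectral radius) = 6.0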